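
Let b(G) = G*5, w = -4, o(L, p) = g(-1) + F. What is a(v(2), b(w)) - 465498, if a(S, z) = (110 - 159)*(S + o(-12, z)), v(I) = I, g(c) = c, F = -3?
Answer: -465400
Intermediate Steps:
o(L, p) = -4 (o(L, p) = -1 - 3 = -4)
b(G) = 5*G
a(S, z) = 196 - 49*S (a(S, z) = (110 - 159)*(S - 4) = -49*(-4 + S) = 196 - 49*S)
a(v(2), b(w)) - 465498 = (196 - 49*2) - 465498 = (196 - 98) - 465498 = 98 - 465498 = -465400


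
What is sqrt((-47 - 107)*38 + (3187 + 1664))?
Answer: I*sqrt(1001) ≈ 31.639*I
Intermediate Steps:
sqrt((-47 - 107)*38 + (3187 + 1664)) = sqrt(-154*38 + 4851) = sqrt(-5852 + 4851) = sqrt(-1001) = I*sqrt(1001)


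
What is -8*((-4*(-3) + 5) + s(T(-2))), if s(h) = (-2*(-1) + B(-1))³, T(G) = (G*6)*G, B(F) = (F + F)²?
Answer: -1864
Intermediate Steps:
B(F) = 4*F² (B(F) = (2*F)² = 4*F²)
T(G) = 6*G² (T(G) = (6*G)*G = 6*G²)
s(h) = 216 (s(h) = (-2*(-1) + 4*(-1)²)³ = (2 + 4*1)³ = (2 + 4)³ = 6³ = 216)
-8*((-4*(-3) + 5) + s(T(-2))) = -8*((-4*(-3) + 5) + 216) = -8*((12 + 5) + 216) = -8*(17 + 216) = -8*233 = -1864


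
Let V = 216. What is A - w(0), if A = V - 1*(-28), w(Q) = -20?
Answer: 264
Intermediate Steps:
A = 244 (A = 216 - 1*(-28) = 216 + 28 = 244)
A - w(0) = 244 - 1*(-20) = 244 + 20 = 264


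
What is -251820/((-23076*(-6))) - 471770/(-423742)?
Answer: -574823935/814855866 ≈ -0.70543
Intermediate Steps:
-251820/((-23076*(-6))) - 471770/(-423742) = -251820/138456 - 471770*(-1/423742) = -251820*1/138456 + 235885/211871 = -6995/3846 + 235885/211871 = -574823935/814855866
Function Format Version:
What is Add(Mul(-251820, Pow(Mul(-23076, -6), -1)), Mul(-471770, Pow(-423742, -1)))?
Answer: Rational(-574823935, 814855866) ≈ -0.70543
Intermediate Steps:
Add(Mul(-251820, Pow(Mul(-23076, -6), -1)), Mul(-471770, Pow(-423742, -1))) = Add(Mul(-251820, Pow(138456, -1)), Mul(-471770, Rational(-1, 423742))) = Add(Mul(-251820, Rational(1, 138456)), Rational(235885, 211871)) = Add(Rational(-6995, 3846), Rational(235885, 211871)) = Rational(-574823935, 814855866)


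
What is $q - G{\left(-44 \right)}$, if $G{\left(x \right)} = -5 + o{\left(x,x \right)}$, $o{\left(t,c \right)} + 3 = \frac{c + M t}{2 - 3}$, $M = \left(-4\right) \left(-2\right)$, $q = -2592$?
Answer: $-2980$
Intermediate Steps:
$M = 8$
$o{\left(t,c \right)} = -3 - c - 8 t$ ($o{\left(t,c \right)} = -3 + \frac{c + 8 t}{2 - 3} = -3 + \frac{c + 8 t}{-1} = -3 + \left(c + 8 t\right) \left(-1\right) = -3 - \left(c + 8 t\right) = -3 - c - 8 t$)
$G{\left(x \right)} = -8 - 9 x$ ($G{\left(x \right)} = -5 - \left(3 + 9 x\right) = -8 - 9 x$)
$q - G{\left(-44 \right)} = -2592 - \left(-8 - -396\right) = -2592 - \left(-8 + 396\right) = -2592 - 388 = -2980$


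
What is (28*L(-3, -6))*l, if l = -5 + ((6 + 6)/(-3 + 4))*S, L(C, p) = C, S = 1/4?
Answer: 168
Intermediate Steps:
S = ¼ (S = 1*(¼) = ¼ ≈ 0.25000)
l = -2 (l = -5 + ((6 + 6)/(-3 + 4))*(¼) = -5 + (12/1)*(¼) = -5 + (12*1)*(¼) = -5 + 12*(¼) = -5 + 3 = -2)
(28*L(-3, -6))*l = (28*(-3))*(-2) = -84*(-2) = 168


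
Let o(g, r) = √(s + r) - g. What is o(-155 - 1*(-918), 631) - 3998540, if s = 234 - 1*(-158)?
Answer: -3999303 + √1023 ≈ -3.9993e+6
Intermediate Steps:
s = 392 (s = 234 + 158 = 392)
o(g, r) = √(392 + r) - g
o(-155 - 1*(-918), 631) - 3998540 = (√(392 + 631) - (-155 - 1*(-918))) - 3998540 = (√1023 - (-155 + 918)) - 3998540 = (√1023 - 1*763) - 3998540 = (√1023 - 763) - 3998540 = (-763 + √1023) - 3998540 = -3999303 + √1023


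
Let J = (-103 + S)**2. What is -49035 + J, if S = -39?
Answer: -28871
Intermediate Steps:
J = 20164 (J = (-103 - 39)**2 = (-142)**2 = 20164)
-49035 + J = -49035 + 20164 = -28871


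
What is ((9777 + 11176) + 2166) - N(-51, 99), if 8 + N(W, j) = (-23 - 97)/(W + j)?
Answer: 46259/2 ≈ 23130.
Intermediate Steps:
N(W, j) = -8 - 120/(W + j) (N(W, j) = -8 + (-23 - 97)/(W + j) = -8 - 120/(W + j))
((9777 + 11176) + 2166) - N(-51, 99) = ((9777 + 11176) + 2166) - 8*(-15 - 1*(-51) - 1*99)/(-51 + 99) = (20953 + 2166) - 8*(-15 + 51 - 99)/48 = 23119 - 8*(-63)/48 = 23119 - 1*(-21/2) = 23119 + 21/2 = 46259/2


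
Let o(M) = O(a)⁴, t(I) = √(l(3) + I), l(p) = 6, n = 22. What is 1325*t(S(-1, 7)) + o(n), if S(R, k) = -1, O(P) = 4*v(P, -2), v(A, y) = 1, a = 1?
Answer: 256 + 1325*√5 ≈ 3218.8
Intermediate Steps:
O(P) = 4 (O(P) = 4*1 = 4)
t(I) = √(6 + I)
o(M) = 256 (o(M) = 4⁴ = 256)
1325*t(S(-1, 7)) + o(n) = 1325*√(6 - 1) + 256 = 1325*√5 + 256 = 256 + 1325*√5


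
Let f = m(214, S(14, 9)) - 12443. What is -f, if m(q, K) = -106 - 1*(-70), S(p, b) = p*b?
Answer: 12479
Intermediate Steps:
S(p, b) = b*p
m(q, K) = -36 (m(q, K) = -106 + 70 = -36)
f = -12479 (f = -36 - 12443 = -12479)
-f = -1*(-12479) = 12479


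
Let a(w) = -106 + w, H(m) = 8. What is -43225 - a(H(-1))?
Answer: -43127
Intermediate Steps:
-43225 - a(H(-1)) = -43225 - (-106 + 8) = -43225 - 1*(-98) = -43225 + 98 = -43127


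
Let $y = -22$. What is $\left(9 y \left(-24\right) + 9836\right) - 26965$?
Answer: $-12377$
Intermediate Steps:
$\left(9 y \left(-24\right) + 9836\right) - 26965 = \left(9 \left(-22\right) \left(-24\right) + 9836\right) - 26965 = \left(\left(-198\right) \left(-24\right) + 9836\right) - 26965 = \left(4752 + 9836\right) - 26965 = 14588 - 26965 = -12377$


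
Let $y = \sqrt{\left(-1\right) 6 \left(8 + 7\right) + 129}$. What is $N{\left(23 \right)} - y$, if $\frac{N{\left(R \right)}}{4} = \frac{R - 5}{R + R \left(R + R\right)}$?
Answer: $\frac{72}{1081} - \sqrt{39} \approx -6.1784$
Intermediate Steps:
$y = \sqrt{39}$ ($y = \sqrt{\left(-6\right) 15 + 129} = \sqrt{-90 + 129} = \sqrt{39} \approx 6.245$)
$N{\left(R \right)} = \frac{4 \left(-5 + R\right)}{R + 2 R^{2}}$ ($N{\left(R \right)} = 4 \frac{R - 5}{R + R \left(R + R\right)} = 4 \frac{-5 + R}{R + R 2 R} = 4 \frac{-5 + R}{R + 2 R^{2}} = \frac{4 \left(-5 + R\right)}{R + 2 R^{2}}$)
$N{\left(23 \right)} - y = \frac{4 \left(-5 + 23\right)}{23 \left(1 + 2 \cdot 23\right)} - \sqrt{39} = 4 \cdot \frac{1}{23} \frac{1}{1 + 46} \cdot 18 - \sqrt{39} = 4 \cdot \frac{1}{23} \cdot \frac{1}{47} \cdot 18 - \sqrt{39} = \frac{72}{1081} - \sqrt{39}$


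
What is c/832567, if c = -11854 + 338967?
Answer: 327113/832567 ≈ 0.39290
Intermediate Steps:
c = 327113
c/832567 = 327113/832567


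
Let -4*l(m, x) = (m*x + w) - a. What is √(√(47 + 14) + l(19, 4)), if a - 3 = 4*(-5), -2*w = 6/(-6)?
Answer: √(-374 + 16*√61)/4 ≈ 3.9452*I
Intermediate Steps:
w = ½ (w = -3/(-6) = -3*(-1)/6 = -½*(-1) = ½ ≈ 0.50000)
a = -17 (a = 3 + 4*(-5) = 3 - 20 = -17)
l(m, x) = -35/8 - m*x/4 (l(m, x) = -((m*x + ½) - 1*(-17))/4 = -((½ + m*x) + 17)/4 = -(35/2 + m*x)/4 = -35/8 - m*x/4)
√(√(47 + 14) + l(19, 4)) = √(√(47 + 14) + (-35/8 - ¼*19*4)) = √(√61 + (-35/8 - 19)) = √(√61 - 187/8) = √(-187/8 + √61)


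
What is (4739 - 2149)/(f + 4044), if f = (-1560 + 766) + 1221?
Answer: 2590/4471 ≈ 0.57929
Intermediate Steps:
f = 427 (f = -794 + 1221 = 427)
(4739 - 2149)/(f + 4044) = (4739 - 2149)/(427 + 4044) = 2590/4471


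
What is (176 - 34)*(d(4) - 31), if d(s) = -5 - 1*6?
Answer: -5964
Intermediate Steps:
d(s) = -11 (d(s) = -5 - 6 = -11)
(176 - 34)*(d(4) - 31) = (176 - 34)*(-11 - 31) = 142*(-42) = -5964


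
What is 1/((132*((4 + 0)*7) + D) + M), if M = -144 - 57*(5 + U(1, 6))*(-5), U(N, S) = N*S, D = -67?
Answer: 1/6620 ≈ 0.00015106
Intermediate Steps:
M = 2991 (M = -144 - 57*(5 + 1*6)*(-5) = -144 - 57*(5 + 6)*(-5) = -144 - 627*(-5) = -144 - 57*(-55) = -144 + 3135 = 2991)
1/((132*((4 + 0)*7) + D) + M) = 1/((132*((4 + 0)*7) - 67) + 2991) = 1/((132*(4*7) - 67) + 2991) = 1/((132*28 - 67) + 2991) = 1/((3696 - 67) + 2991) = 1/(3629 + 2991) = 1/6620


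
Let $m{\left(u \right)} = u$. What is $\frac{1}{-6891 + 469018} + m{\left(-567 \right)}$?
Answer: $- \frac{262026008}{462127} \approx -567.0$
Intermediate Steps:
$\frac{1}{-6891 + 469018} + m{\left(-567 \right)} = \frac{1}{-6891 + 469018} - 567 = \frac{1}{462127} - 567 = - \frac{262026008}{462127}$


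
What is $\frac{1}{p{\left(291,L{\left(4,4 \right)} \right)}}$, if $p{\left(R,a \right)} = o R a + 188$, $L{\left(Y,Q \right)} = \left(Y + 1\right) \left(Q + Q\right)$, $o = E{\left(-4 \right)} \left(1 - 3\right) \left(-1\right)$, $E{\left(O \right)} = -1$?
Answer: $- \frac{1}{23092} \approx -4.3305 \cdot 10^{-5}$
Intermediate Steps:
$o = -2$ ($o = - \left(1 - 3\right) \left(-1\right) = - \left(-2\right) \left(-1\right) = \left(-1\right) 2 = -2$)
$L{\left(Y,Q \right)} = 2 Q \left(1 + Y\right)$ ($L{\left(Y,Q \right)} = \left(1 + Y\right) 2 Q = 2 Q \left(1 + Y\right)$)
$p{\left(R,a \right)} = 188 - 2 R a$ ($p{\left(R,a \right)} = - 2 R a + 188 = 188 - 2 R a$)
$\frac{1}{p{\left(291,L{\left(4,4 \right)} \right)}} = \frac{1}{188 - 582 \cdot 2 \cdot 4 \left(1 + 4\right)} = \frac{1}{188 - 582 \cdot 2 \cdot 4 \cdot 5} = \frac{1}{188 - 582 \cdot 40} = \frac{1}{188 - 23280} = \frac{1}{-23092} = - \frac{1}{23092}$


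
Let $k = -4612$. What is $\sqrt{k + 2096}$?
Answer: $2 i \sqrt{629} \approx 50.16 i$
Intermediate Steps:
$\sqrt{k + 2096} = \sqrt{-4612 + 2096} = \sqrt{-2516} = 2 i \sqrt{629}$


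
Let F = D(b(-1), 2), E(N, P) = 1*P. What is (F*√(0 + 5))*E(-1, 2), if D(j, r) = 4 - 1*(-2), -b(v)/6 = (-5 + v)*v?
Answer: 12*√5 ≈ 26.833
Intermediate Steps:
b(v) = -6*v*(-5 + v) (b(v) = -6*(-5 + v)*v = -6*v*(-5 + v))
E(N, P) = P
D(j, r) = 6 (D(j, r) = 4 + 2 = 6)
F = 6
(F*√(0 + 5))*E(-1, 2) = (6*√(0 + 5))*2 = (6*√5)*2 = 12*√5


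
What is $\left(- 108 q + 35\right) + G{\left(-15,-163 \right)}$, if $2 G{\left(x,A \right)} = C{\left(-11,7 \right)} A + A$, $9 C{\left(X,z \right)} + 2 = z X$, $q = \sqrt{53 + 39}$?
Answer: $\frac{6020}{9} - 216 \sqrt{23} \approx -367.01$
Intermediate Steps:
$q = 2 \sqrt{23}$ ($q = \sqrt{92} = 2 \sqrt{23} \approx 9.5917$)
$C{\left(X,z \right)} = - \frac{2}{9} + \frac{X z}{9}$ ($C{\left(X,z \right)} = - \frac{2}{9} + \frac{z X}{9} = - \frac{2}{9} + \frac{X z}{9}$)
$G{\left(x,A \right)} = - \frac{35 A}{9}$ ($G{\left(x,A \right)} = \frac{\left(- \frac{2}{9} + \frac{1}{9} \left(-11\right) 7\right) A + A}{2} = \frac{\left(- \frac{2}{9} - \frac{77}{9}\right) A + A}{2} = \frac{- \frac{79 A}{9} + A}{2} = \frac{\left(- \frac{70}{9}\right) A}{2} = - \frac{35 A}{9}$)
$\left(- 108 q + 35\right) + G{\left(-15,-163 \right)} = \left(- 108 \cdot 2 \sqrt{23} + 35\right) - - \frac{5705}{9} = \left(- 216 \sqrt{23} + 35\right) + \frac{5705}{9} = \left(35 - 216 \sqrt{23}\right) + \frac{5705}{9} = \frac{6020}{9} - 216 \sqrt{23}$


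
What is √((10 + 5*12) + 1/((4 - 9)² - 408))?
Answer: √10267847/383 ≈ 8.3664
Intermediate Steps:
√((10 + 5*12) + 1/((4 - 9)² - 408)) = √((10 + 60) + 1/((-5)² - 408)) = √(70 + 1/(25 - 408)) = √(70 + 1/(-383)) = √(70 - 1/383) = √(26809/383) = √10267847/383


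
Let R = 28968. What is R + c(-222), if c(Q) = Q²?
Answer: 78252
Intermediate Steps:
R + c(-222) = 28968 + (-222)² = 28968 + 49284 = 78252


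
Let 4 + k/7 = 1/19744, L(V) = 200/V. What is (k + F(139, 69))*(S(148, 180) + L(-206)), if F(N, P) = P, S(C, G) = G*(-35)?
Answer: -65671579875/254204 ≈ -2.5834e+5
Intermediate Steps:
S(C, G) = -35*G
k = -552825/19744 (k = -28 + 7/19744 = -552825/19744 ≈ -28.000)
(k + F(139, 69))*(S(148, 180) + L(-206)) = (-552825/19744 + 69)*(-35*180 + 200/(-206)) = 809511*(-6300 + 200*(-1/206))/19744 = 809511*(-6300 - 100/103)/19744 = (809511/19744)*(-649000/103) = -65671579875/254204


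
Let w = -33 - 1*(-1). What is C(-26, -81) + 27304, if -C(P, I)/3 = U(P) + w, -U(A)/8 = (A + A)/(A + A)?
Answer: 27424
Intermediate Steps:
U(A) = -8 (U(A) = -8*(A + A)/(A + A) = -8*2*A/(2*A) = -8*2*A*1/(2*A) = -8*1 = -8)
w = -32 (w = -33 + 1 = -32)
C(P, I) = 120 (C(P, I) = -3*(-8 - 32) = -3*(-40) = 120)
C(-26, -81) + 27304 = 120 + 27304 = 27424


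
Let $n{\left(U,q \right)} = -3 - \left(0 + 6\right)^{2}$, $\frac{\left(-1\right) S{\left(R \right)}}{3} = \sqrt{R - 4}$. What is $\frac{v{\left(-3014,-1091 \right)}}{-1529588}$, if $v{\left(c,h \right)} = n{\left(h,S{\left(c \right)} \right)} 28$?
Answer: $\frac{273}{382397} \approx 0.00071392$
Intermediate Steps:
$S{\left(R \right)} = - 3 \sqrt{-4 + R}$ ($S{\left(R \right)} = - 3 \sqrt{R - 4} = - 3 \sqrt{-4 + R}$)
$n{\left(U,q \right)} = -39$ ($n{\left(U,q \right)} = -3 - 6^{2} = -3 - 36 = -39$)
$v{\left(c,h \right)} = -1092$ ($v{\left(c,h \right)} = \left(-39\right) 28 = -1092$)
$\frac{v{\left(-3014,-1091 \right)}}{-1529588} = - \frac{1092}{-1529588} = \left(-1092\right) \left(- \frac{1}{1529588}\right) = \frac{273}{382397}$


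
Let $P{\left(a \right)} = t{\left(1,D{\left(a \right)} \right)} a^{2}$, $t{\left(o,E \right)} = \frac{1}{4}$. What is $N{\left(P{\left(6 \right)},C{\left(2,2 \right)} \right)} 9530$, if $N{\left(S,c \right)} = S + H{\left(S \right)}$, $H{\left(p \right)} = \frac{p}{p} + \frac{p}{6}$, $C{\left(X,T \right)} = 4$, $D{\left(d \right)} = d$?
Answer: $109595$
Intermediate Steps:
$t{\left(o,E \right)} = \frac{1}{4}$
$H{\left(p \right)} = 1 + \frac{p}{6}$ ($H{\left(p \right)} = 1 + p \frac{1}{6} = 1 + \frac{p}{6}$)
$P{\left(a \right)} = \frac{a^{2}}{4}$
$N{\left(S,c \right)} = 1 + \frac{7 S}{6}$ ($N{\left(S,c \right)} = S + \left(1 + \frac{S}{6}\right) = 1 + \frac{7 S}{6}$)
$N{\left(P{\left(6 \right)},C{\left(2,2 \right)} \right)} 9530 = \left(1 + \frac{7 \frac{6^{2}}{4}}{6}\right) 9530 = \left(1 + \frac{7 \cdot \frac{1}{4} \cdot 36}{6}\right) 9530 = \left(1 + \frac{7}{6} \cdot 9\right) 9530 = \left(1 + \frac{21}{2}\right) 9530 = \frac{23}{2} \cdot 9530 = 109595$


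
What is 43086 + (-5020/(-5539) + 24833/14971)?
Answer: 3573092067141/82924369 ≈ 43089.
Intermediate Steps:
43086 + (-5020/(-5539) + 24833/14971) = 43086 + (-5020*(-1/5539) + 24833*(1/14971)) = 43086 + (5020/5539 + 24833/14971) = 43086 + 212704407/82924369 = 3573092067141/82924369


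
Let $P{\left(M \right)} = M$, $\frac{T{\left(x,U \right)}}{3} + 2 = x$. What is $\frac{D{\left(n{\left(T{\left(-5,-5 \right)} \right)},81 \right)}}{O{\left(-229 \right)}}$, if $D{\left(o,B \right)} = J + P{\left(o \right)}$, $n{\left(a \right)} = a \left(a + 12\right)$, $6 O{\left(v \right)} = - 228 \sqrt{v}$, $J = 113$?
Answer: $\frac{151 i \sqrt{229}}{4351} \approx 0.52518 i$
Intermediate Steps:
$T{\left(x,U \right)} = -6 + 3 x$
$O{\left(v \right)} = - 38 \sqrt{v}$ ($O{\left(v \right)} = \frac{\left(-228\right) \sqrt{v}}{6} = - 38 \sqrt{v}$)
$n{\left(a \right)} = a \left(12 + a\right)$
$D{\left(o,B \right)} = 113 + o$
$\frac{D{\left(n{\left(T{\left(-5,-5 \right)} \right)},81 \right)}}{O{\left(-229 \right)}} = \frac{113 + \left(-6 + 3 \left(-5\right)\right) \left(12 + \left(-6 + 3 \left(-5\right)\right)\right)}{\left(-38\right) \sqrt{-229}} = \frac{113 + \left(-6 - 15\right) \left(12 - 21\right)}{\left(-38\right) i \sqrt{229}} = \frac{113 - 21 \left(12 - 21\right)}{\left(-38\right) i \sqrt{229}} = \left(113 - -189\right) \frac{i \sqrt{229}}{8702} = \left(113 + 189\right) \frac{i \sqrt{229}}{8702} = 302 \frac{i \sqrt{229}}{8702} = \frac{151 i \sqrt{229}}{4351}$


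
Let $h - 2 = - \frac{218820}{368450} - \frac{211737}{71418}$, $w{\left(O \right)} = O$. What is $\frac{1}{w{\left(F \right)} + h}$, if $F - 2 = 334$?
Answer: $\frac{877132070}{293349233513} \approx 0.0029901$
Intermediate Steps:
$F = 336$ ($F = 2 + 334 = 336$)
$h = - \frac{1367142007}{877132070}$ ($h = 2 - \left(\frac{21882}{36845} + \frac{70579}{23806}\right) = 2 - \frac{3121406147}{877132070} = - \frac{1367142007}{877132070} \approx -1.5587$)
$\frac{1}{w{\left(F \right)} + h} = \frac{1}{336 - \frac{1367142007}{877132070}} = \frac{1}{\frac{293349233513}{877132070}} = \frac{877132070}{293349233513}$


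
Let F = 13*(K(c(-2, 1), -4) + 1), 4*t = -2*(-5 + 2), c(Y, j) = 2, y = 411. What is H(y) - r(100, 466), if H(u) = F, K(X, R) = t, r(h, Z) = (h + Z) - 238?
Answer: -591/2 ≈ -295.50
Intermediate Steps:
r(h, Z) = -238 + Z + h (r(h, Z) = (Z + h) - 238 = -238 + Z + h)
t = 3/2 (t = (-2*(-5 + 2))/4 = (-2*(-3))/4 = (¼)*6 = 3/2 ≈ 1.5000)
K(X, R) = 3/2
F = 65/2 (F = 13*(3/2 + 1) = 13*(5/2) = 65/2 ≈ 32.500)
H(u) = 65/2
H(y) - r(100, 466) = 65/2 - (-238 + 466 + 100) = 65/2 - 1*328 = 65/2 - 328 = -591/2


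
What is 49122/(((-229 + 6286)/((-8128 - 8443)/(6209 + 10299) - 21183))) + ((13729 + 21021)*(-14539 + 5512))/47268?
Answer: -650730082042785/3646819423 ≈ -1.7844e+5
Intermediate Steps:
49122/(((-229 + 6286)/((-8128 - 8443)/(6209 + 10299) - 21183))) + ((13729 + 21021)*(-14539 + 5512))/47268 = 49122/((6057/(-16571/16508 - 21183))) + (34750*(-9027))*(1/47268) = 49122/((6057/(-16571*1/16508 - 21183))) - 313688250*1/47268 = 49122/((6057/(-16571/16508 - 21183))) - 17427125/2626 = 49122/((6057/(-349705535/16508))) - 17427125/2626 = 49122/((6057*(-16508/349705535))) - 17427125/2626 = 49122/(-99988956/349705535) - 17427125/2626 = 49122*(-349705535/99988956) - 17427125/2626 = -954346405015/5554942 - 17427125/2626 = -650730082042785/3646819423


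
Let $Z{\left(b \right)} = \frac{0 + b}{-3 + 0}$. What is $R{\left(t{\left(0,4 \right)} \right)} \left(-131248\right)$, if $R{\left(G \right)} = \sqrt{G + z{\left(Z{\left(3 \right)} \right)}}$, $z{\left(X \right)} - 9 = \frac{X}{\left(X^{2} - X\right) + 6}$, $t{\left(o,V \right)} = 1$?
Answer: $- 32812 \sqrt{158} \approx -4.1244 \cdot 10^{5}$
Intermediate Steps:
$Z{\left(b \right)} = - \frac{b}{3}$ ($Z{\left(b \right)} = \frac{b}{-3} = b \left(- \frac{1}{3}\right) = - \frac{b}{3}$)
$z{\left(X \right)} = 9 + \frac{X}{6 + X^{2} - X}$ ($z{\left(X \right)} = 9 + \frac{X}{\left(X^{2} - X\right) + 6} = 9 + \frac{X}{6 + X^{2} - X}$)
$R{\left(G \right)} = \sqrt{\frac{71}{8} + G}$ ($R{\left(G \right)} = \sqrt{G + \frac{54 - 8 \left(\left(- \frac{1}{3}\right) 3\right) + 9 \left(\left(- \frac{1}{3}\right) 3\right)^{2}}{6 + \left(\left(- \frac{1}{3}\right) 3\right)^{2} - \left(- \frac{1}{3}\right) 3}} = \sqrt{G + \frac{54 - -8 + 9 \left(-1\right)^{2}}{6 + \left(-1\right)^{2} - -1}} = \sqrt{G + \frac{54 + 8 + 9 \cdot 1}{6 + 1 + 1}} = \sqrt{G + \frac{54 + 8 + 9}{8}} = \sqrt{G + \frac{1}{8} \cdot 71} = \sqrt{G + \frac{71}{8}} = \sqrt{\frac{71}{8} + G}$)
$R{\left(t{\left(0,4 \right)} \right)} \left(-131248\right) = \frac{\sqrt{142 + 16 \cdot 1}}{4} \left(-131248\right) = \frac{\sqrt{142 + 16}}{4} \left(-131248\right) = \frac{\sqrt{158}}{4} \left(-131248\right) = - 32812 \sqrt{158}$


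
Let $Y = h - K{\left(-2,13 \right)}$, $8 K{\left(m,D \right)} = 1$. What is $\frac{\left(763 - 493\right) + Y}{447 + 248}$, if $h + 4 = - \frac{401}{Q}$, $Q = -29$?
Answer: $\frac{64891}{161240} \approx 0.40245$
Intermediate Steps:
$K{\left(m,D \right)} = \frac{1}{8}$ ($K{\left(m,D \right)} = \frac{1}{8} \cdot 1 = \frac{1}{8}$)
$h = \frac{285}{29}$ ($h = -4 - \frac{401}{-29} = -4 - - \frac{401}{29} = -4 + \frac{401}{29} = \frac{285}{29} \approx 9.8276$)
$Y = \frac{2251}{232}$ ($Y = \frac{285}{29} - \frac{1}{8} = \frac{2251}{232} \approx 9.7026$)
$\frac{\left(763 - 493\right) + Y}{447 + 248} = \frac{\left(763 - 493\right) + \frac{2251}{232}}{447 + 248} = \frac{270 + \frac{2251}{232}}{695} = \frac{64891}{232} \cdot \frac{1}{695} = \frac{64891}{161240}$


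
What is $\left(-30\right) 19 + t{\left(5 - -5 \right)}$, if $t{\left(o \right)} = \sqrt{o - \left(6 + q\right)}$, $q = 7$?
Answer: $-570 + i \sqrt{3} \approx -570.0 + 1.732 i$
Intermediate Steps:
$t{\left(o \right)} = \sqrt{-13 + o}$ ($t{\left(o \right)} = \sqrt{o - 13} = \sqrt{-13 + o}$)
$\left(-30\right) 19 + t{\left(5 - -5 \right)} = \left(-30\right) 19 + \sqrt{-13 + \left(5 - -5\right)} = -570 + \sqrt{-13 + \left(5 + 5\right)} = -570 + \sqrt{-13 + 10} = -570 + \sqrt{-3} = -570 + i \sqrt{3}$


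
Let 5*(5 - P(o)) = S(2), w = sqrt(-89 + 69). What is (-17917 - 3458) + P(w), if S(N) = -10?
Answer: -21368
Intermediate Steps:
w = 2*I*sqrt(5) (w = sqrt(-20) = 2*I*sqrt(5) ≈ 4.4721*I)
P(o) = 7 (P(o) = 5 - 1/5*(-10) = 5 + 2 = 7)
(-17917 - 3458) + P(w) = (-17917 - 3458) + 7 = -21375 + 7 = -21368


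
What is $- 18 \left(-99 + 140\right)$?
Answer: $-738$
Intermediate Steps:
$- 18 \left(-99 + 140\right) = \left(-18\right) 41 = -738$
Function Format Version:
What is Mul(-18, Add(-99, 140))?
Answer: -738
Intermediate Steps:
Mul(-18, Add(-99, 140)) = Mul(-18, 41) = -738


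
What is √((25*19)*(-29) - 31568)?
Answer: I*√45343 ≈ 212.94*I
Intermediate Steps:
√((25*19)*(-29) - 31568) = √(475*(-29) - 31568) = √(-13775 - 31568) = √(-45343) = I*√45343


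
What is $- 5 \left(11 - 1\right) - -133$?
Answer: $83$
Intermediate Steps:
$- 5 \left(11 - 1\right) - -133 = \left(-5\right) 10 + 133 = -50 + 133 = 83$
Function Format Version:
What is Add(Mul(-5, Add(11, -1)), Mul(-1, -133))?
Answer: 83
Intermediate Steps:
Add(Mul(-5, Add(11, -1)), Mul(-1, -133)) = Add(Mul(-5, 10), 133) = Add(-50, 133) = 83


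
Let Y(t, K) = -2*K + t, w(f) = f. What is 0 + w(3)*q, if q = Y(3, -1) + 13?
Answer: 54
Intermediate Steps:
Y(t, K) = t - 2*K
q = 18 (q = (3 - 2*(-1)) + 13 = (3 + 2) + 13 = 5 + 13 = 18)
0 + w(3)*q = 0 + 3*18 = 0 + 54 = 54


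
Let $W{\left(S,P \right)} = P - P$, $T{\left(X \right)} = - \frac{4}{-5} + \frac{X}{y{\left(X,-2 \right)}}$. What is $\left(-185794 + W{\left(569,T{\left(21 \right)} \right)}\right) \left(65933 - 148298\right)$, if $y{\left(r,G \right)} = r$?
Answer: $15302922810$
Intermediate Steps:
$T{\left(X \right)} = \frac{9}{5}$ ($T{\left(X \right)} = - \frac{4}{-5} + \frac{X}{X} = \left(-4\right) \left(- \frac{1}{5}\right) + 1 = \frac{4}{5} + 1 = \frac{9}{5}$)
$W{\left(S,P \right)} = 0$
$\left(-185794 + W{\left(569,T{\left(21 \right)} \right)}\right) \left(65933 - 148298\right) = \left(-185794 + 0\right) \left(65933 - 148298\right) = \left(-185794\right) \left(-82365\right) = 15302922810$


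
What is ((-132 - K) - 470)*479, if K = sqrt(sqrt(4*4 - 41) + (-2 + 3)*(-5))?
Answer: -288358 - 479*sqrt(-5 + 5*I) ≈ -2.8885e+5 - 1176.8*I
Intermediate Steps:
K = sqrt(-5 + 5*I) (K = sqrt(sqrt(16 - 41) + 1*(-5)) = sqrt(sqrt(-25) - 5) = sqrt(5*I - 5) = sqrt(-5 + 5*I) ≈ 1.0176 + 2.4567*I)
((-132 - K) - 470)*479 = ((-132 - sqrt(-5 + 5*I)) - 470)*479 = (-602 - sqrt(-5 + 5*I))*479 = -288358 - 479*sqrt(-5 + 5*I)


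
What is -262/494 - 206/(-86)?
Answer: 19808/10621 ≈ 1.8650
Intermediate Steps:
-262/494 - 206/(-86) = -262*1/494 - 206*(-1/86) = -131/247 + 103/43 = 19808/10621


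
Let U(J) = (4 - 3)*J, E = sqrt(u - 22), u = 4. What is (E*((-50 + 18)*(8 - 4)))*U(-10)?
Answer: 3840*I*sqrt(2) ≈ 5430.6*I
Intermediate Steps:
E = 3*I*sqrt(2) (E = sqrt(4 - 22) = sqrt(-18) = 3*I*sqrt(2) ≈ 4.2426*I)
U(J) = J (U(J) = 1*J = J)
(E*((-50 + 18)*(8 - 4)))*U(-10) = ((3*I*sqrt(2))*((-50 + 18)*(8 - 4)))*(-10) = ((3*I*sqrt(2))*(-32*4))*(-10) = ((3*I*sqrt(2))*(-128))*(-10) = -384*I*sqrt(2)*(-10) = 3840*I*sqrt(2)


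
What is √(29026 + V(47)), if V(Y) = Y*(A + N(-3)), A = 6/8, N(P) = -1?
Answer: √116057/2 ≈ 170.34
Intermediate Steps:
A = ¾ (A = 6*(⅛) = ¾ ≈ 0.75000)
V(Y) = -Y/4 (V(Y) = Y*(¾ - 1) = Y*(-¼) = -Y/4)
√(29026 + V(47)) = √(29026 - ¼*47) = √(29026 - 47/4) = √(116057/4) = √116057/2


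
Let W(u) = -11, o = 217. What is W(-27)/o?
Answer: -11/217 ≈ -0.050691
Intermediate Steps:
W(-27)/o = -11/217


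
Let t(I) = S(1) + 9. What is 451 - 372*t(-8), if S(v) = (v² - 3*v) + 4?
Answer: -3641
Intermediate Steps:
S(v) = 4 + v² - 3*v
t(I) = 11 (t(I) = (4 + 1² - 3*1) + 9 = (4 + 1 - 3) + 9 = 2 + 9 = 11)
451 - 372*t(-8) = 451 - 372*11 = 451 - 4092 = -3641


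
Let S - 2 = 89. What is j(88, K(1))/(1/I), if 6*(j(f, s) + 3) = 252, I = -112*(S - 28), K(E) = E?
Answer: -275184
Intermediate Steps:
S = 91 (S = 2 + 89 = 91)
I = -7056 (I = -112*(91 - 28) = -112*63 = -7056)
j(f, s) = 39 (j(f, s) = -3 + (⅙)*252 = -3 + 42 = 39)
j(88, K(1))/(1/I) = 39/(1/(-7056)) = 39/(-1/7056) = 39*(-7056) = -275184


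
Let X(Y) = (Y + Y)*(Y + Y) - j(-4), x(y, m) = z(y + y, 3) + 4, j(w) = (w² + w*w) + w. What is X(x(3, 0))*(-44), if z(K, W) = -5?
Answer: 1056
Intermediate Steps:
j(w) = w + 2*w² (j(w) = (w² + w²) + w = 2*w² + w = w + 2*w²)
x(y, m) = -1 (x(y, m) = -5 + 4 = -1)
X(Y) = -28 + 4*Y² (X(Y) = (Y + Y)*(Y + Y) - (-4)*(1 + 2*(-4)) = (2*Y)*(2*Y) - (-4)*(1 - 8) = 4*Y² - (-4)*(-7) = 4*Y² - 1*28 = 4*Y² - 28 = -28 + 4*Y²)
X(x(3, 0))*(-44) = (-28 + 4*(-1)²)*(-44) = (-28 + 4*1)*(-44) = (-28 + 4)*(-44) = -24*(-44) = 1056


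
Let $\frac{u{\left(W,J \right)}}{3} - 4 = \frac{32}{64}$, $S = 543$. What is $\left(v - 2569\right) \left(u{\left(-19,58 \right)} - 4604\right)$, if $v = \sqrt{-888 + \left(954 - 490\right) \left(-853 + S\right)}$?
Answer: $\frac{23585989}{2} - 9181 i \sqrt{36182} \approx 1.1793 \cdot 10^{7} - 1.7464 \cdot 10^{6} i$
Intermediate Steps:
$u{\left(W,J \right)} = \frac{27}{2}$ ($u{\left(W,J \right)} = 12 + 3 \cdot \frac{32}{64} = 12 + 3 \cdot 32 \cdot \frac{1}{64} = 12 + 3 \cdot \frac{1}{2} = 12 + \frac{3}{2} = \frac{27}{2}$)
$v = 2 i \sqrt{36182}$ ($v = \sqrt{-888 + \left(954 - 490\right) \left(-853 + 543\right)} = \sqrt{-888 + 464 \left(-310\right)} = \sqrt{-888 - 143840} = \sqrt{-144728} = 2 i \sqrt{36182} \approx 380.43 i$)
$\left(v - 2569\right) \left(u{\left(-19,58 \right)} - 4604\right) = \left(2 i \sqrt{36182} - 2569\right) \left(\frac{27}{2} - 4604\right) = \left(-2569 + 2 i \sqrt{36182}\right) \left(- \frac{9181}{2}\right) = \frac{23585989}{2} - 9181 i \sqrt{36182}$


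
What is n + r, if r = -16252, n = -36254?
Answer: -52506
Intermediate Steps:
n + r = -36254 - 16252 = -52506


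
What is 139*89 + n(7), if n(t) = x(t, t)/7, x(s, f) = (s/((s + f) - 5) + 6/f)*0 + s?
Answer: 12372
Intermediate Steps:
x(s, f) = s (x(s, f) = (s/((f + s) - 5) + 6/f)*0 + s = (s/(-5 + f + s) + 6/f)*0 + s = (6/f + s/(-5 + f + s))*0 + s = 0 + s = s)
n(t) = t/7
139*89 + n(7) = 139*89 + (⅐)*7 = 12371 + 1 = 12372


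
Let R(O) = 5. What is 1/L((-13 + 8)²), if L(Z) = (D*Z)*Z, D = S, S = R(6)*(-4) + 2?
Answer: -1/11250 ≈ -8.8889e-5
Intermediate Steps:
S = -18 (S = 5*(-4) + 2 = -20 + 2 = -18)
D = -18
L(Z) = -18*Z² (L(Z) = (-18*Z)*Z = -18*Z²)
1/L((-13 + 8)²) = 1/(-18*(-13 + 8)⁴) = 1/(-18*((-5)²)²) = 1/(-18*25²) = 1/(-18*625) = 1/(-11250) = -1/11250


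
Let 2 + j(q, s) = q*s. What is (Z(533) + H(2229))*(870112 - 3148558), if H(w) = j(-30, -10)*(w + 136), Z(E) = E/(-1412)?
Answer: -1133680346312661/706 ≈ -1.6058e+12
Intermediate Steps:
Z(E) = -E/1412 (Z(E) = E*(-1/1412) = -E/1412)
j(q, s) = -2 + q*s
H(w) = 40528 + 298*w (H(w) = (-2 - 30*(-10))*(w + 136) = (-2 + 300)*(136 + w) = 298*(136 + w) = 40528 + 298*w)
(Z(533) + H(2229))*(870112 - 3148558) = (-1/1412*533 + (40528 + 298*2229))*(870112 - 3148558) = (-533/1412 + (40528 + 664242))*(-2278446) = (-533/1412 + 704770)*(-2278446) = (995134707/1412)*(-2278446) = -1133680346312661/706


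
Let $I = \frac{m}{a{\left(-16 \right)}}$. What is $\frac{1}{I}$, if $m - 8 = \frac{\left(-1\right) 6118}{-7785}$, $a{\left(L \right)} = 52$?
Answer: $\frac{202410}{34199} \approx 5.9186$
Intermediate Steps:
$m = \frac{68398}{7785}$ ($m = 8 + \frac{\left(-1\right) 6118}{-7785} = 8 - - \frac{6118}{7785} = 8 + \frac{6118}{7785} = \frac{68398}{7785} \approx 8.7859$)
$I = \frac{34199}{202410}$ ($I = \frac{68398}{7785 \cdot 52} = \frac{68398}{7785} \cdot \frac{1}{52} = \frac{34199}{202410} \approx 0.16896$)
$\frac{1}{I} = \frac{1}{\frac{34199}{202410}} = \frac{202410}{34199}$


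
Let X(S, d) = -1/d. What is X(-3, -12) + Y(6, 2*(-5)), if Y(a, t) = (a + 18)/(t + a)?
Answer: -71/12 ≈ -5.9167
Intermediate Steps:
Y(a, t) = (18 + a)/(a + t)
X(-3, -12) + Y(6, 2*(-5)) = -1/(-12) + (18 + 6)/(6 + 2*(-5)) = -1*(-1/12) + 24/(6 - 10) = 1/12 + 24/(-4) = 1/12 - ¼*24 = 1/12 - 6 = -71/12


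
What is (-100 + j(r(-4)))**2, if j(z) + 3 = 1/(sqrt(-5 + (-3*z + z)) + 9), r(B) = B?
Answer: 5366719/507 + 2675*sqrt(3)/1014 ≈ 10590.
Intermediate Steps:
j(z) = -3 + 1/(9 + sqrt(-5 - 2*z)) (j(z) = -3 + 1/(sqrt(-5 + (-3*z + z)) + 9) = -3 + 1/(sqrt(-5 - 2*z) + 9) = -3 + 1/(9 + sqrt(-5 - 2*z)))
(-100 + j(r(-4)))**2 = (-100 + (-26 - 3*sqrt(-5 - 2*(-4)))/(9 + sqrt(-5 - 2*(-4))))**2 = (-100 + (-26 - 3*sqrt(-5 + 8))/(9 + sqrt(-5 + 8)))**2 = (-100 + (-26 - 3*sqrt(3))/(9 + sqrt(3)))**2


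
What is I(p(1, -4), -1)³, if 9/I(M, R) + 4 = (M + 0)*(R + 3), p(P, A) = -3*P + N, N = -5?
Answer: -729/8000 ≈ -0.091125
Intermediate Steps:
p(P, A) = -5 - 3*P (p(P, A) = -3*P - 5 = -5 - 3*P)
I(M, R) = 9/(-4 + M*(3 + R)) (I(M, R) = 9/(-4 + (M + 0)*(R + 3)) = 9/(-4 + M*(3 + R)))
I(p(1, -4), -1)³ = (9/(-4 + 3*(-5 - 3*1) + (-5 - 3*1)*(-1)))³ = (9/(-4 + 3*(-5 - 3) + (-5 - 3)*(-1)))³ = (9/(-4 + 3*(-8) - 8*(-1)))³ = (9/(-4 - 24 + 8))³ = (9/(-20))³ = (9*(-1/20))³ = (-9/20)³ = -729/8000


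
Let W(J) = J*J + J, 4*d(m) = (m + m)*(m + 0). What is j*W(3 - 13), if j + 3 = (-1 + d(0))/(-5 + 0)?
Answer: -252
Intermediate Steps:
d(m) = m²/2 (d(m) = ((m + m)*(m + 0))/4 = ((2*m)*m)/4 = (2*m²)/4 = m²/2)
j = -14/5 (j = -3 + (-1 + (½)*0²)/(-5 + 0) = -3 + (-1 + (½)*0)/(-5) = -3 + (-1 + 0)*(-⅕) = -3 - 1*(-⅕) = -3 + ⅕ = -14/5 ≈ -2.8000)
W(J) = J + J² (W(J) = J² + J = J + J²)
j*W(3 - 13) = -14*(3 - 13)*(1 + (3 - 13))/5 = -(-28)*(1 - 10) = -(-28)*(-9) = -14/5*90 = -252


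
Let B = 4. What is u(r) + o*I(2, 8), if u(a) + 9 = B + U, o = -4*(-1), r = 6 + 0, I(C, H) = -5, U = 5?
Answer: -20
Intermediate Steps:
r = 6
o = 4
u(a) = 0 (u(a) = -9 + (4 + 5) = -9 + 9 = 0)
u(r) + o*I(2, 8) = 0 + 4*(-5) = 0 - 20 = -20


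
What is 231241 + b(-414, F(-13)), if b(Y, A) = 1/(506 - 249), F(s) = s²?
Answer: 59428938/257 ≈ 2.3124e+5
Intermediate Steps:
b(Y, A) = 1/257
231241 + b(-414, F(-13)) = 231241 + 1/257 = 59428938/257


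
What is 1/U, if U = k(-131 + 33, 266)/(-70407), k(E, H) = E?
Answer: 70407/98 ≈ 718.44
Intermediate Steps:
U = 98/70407 (U = (-131 + 33)/(-70407) = -98*(-1/70407) = 98/70407 ≈ 0.0013919)
1/U = 1/(98/70407) = 70407/98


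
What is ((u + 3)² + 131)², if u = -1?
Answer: 18225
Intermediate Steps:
((u + 3)² + 131)² = ((-1 + 3)² + 131)² = (2² + 131)² = (4 + 131)² = 135² = 18225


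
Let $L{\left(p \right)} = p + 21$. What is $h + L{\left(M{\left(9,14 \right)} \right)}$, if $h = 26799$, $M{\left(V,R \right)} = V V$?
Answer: $26901$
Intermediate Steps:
$M{\left(V,R \right)} = V^{2}$
$L{\left(p \right)} = 21 + p$
$h + L{\left(M{\left(9,14 \right)} \right)} = 26799 + \left(21 + 9^{2}\right) = 26799 + \left(21 + 81\right) = 26799 + 102 = 26901$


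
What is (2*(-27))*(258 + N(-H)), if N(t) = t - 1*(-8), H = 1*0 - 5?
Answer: -14634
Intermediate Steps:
H = -5 (H = 0 - 5 = -5)
N(t) = 8 + t (N(t) = t + 8 = 8 + t)
(2*(-27))*(258 + N(-H)) = (2*(-27))*(258 + (8 - 1*(-5))) = -54*(258 + (8 + 5)) = -54*(258 + 13) = -54*271 = -14634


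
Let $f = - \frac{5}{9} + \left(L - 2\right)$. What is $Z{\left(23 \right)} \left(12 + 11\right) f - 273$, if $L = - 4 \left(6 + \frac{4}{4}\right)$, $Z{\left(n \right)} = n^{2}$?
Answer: $- \frac{3348382}{9} \approx -3.7204 \cdot 10^{5}$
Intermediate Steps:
$L = -28$ ($L = - 4 \left(6 + 4 \cdot \frac{1}{4}\right) = - 4 \left(6 + 1\right) = \left(-4\right) 7 = -28$)
$f = - \frac{275}{9}$ ($f = - \frac{5}{9} - 30 = - \frac{275}{9} \approx -30.556$)
$Z{\left(23 \right)} \left(12 + 11\right) f - 273 = 23^{2} \left(12 + 11\right) \left(- \frac{275}{9}\right) - 273 = 529 \cdot 23 \left(- \frac{275}{9}\right) - 273 = 529 \left(- \frac{6325}{9}\right) - 273 = - \frac{3345925}{9} - 273 = - \frac{3348382}{9}$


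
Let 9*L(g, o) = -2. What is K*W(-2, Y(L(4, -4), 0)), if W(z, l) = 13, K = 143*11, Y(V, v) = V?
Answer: 20449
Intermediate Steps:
L(g, o) = -2/9 (L(g, o) = (⅑)*(-2) = -2/9)
K = 1573
K*W(-2, Y(L(4, -4), 0)) = 1573*13 = 20449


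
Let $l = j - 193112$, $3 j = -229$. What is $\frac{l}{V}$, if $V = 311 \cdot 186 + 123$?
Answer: $- \frac{579565}{173907} \approx -3.3326$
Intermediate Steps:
$j = - \frac{229}{3}$ ($j = \frac{1}{3} \left(-229\right) = - \frac{229}{3} \approx -76.333$)
$V = 57969$ ($V = 57846 + 123 = 57969$)
$l = - \frac{579565}{3}$ ($l = - \frac{229}{3} - 193112 = - \frac{579565}{3} \approx -1.9319 \cdot 10^{5}$)
$\frac{l}{V} = - \frac{579565}{3 \cdot 57969} = \left(- \frac{579565}{3}\right) \frac{1}{57969} = - \frac{579565}{173907}$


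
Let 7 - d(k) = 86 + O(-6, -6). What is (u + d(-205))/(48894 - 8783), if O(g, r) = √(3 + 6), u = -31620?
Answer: -31702/40111 ≈ -0.79036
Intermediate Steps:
O(g, r) = 3 (O(g, r) = √9 = 3)
d(k) = -82 (d(k) = 7 - (86 + 3) = 7 - 1*89 = 7 - 89 = -82)
(u + d(-205))/(48894 - 8783) = (-31620 - 82)/(48894 - 8783) = -31702/40111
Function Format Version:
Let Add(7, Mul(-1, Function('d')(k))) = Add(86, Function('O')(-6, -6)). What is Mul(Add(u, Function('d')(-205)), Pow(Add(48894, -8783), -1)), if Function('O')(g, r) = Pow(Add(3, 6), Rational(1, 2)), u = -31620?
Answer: Rational(-31702, 40111) ≈ -0.79036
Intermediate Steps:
Function('O')(g, r) = 3 (Function('O')(g, r) = Pow(9, Rational(1, 2)) = 3)
Function('d')(k) = -82 (Function('d')(k) = Add(7, Mul(-1, Add(86, 3))) = Add(7, Mul(-1, 89)) = Add(7, -89) = -82)
Mul(Add(u, Function('d')(-205)), Pow(Add(48894, -8783), -1)) = Mul(Add(-31620, -82), Pow(Add(48894, -8783), -1)) = Mul(-31702, Pow(40111, -1)) = Mul(-31702, Rational(1, 40111)) = Rational(-31702, 40111)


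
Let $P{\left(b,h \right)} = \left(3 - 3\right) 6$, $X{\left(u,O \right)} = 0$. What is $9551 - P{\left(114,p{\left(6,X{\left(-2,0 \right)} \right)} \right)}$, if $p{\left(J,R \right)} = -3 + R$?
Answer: $9551$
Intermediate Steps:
$P{\left(b,h \right)} = 0$ ($P{\left(b,h \right)} = 0 \cdot 6 = 0$)
$9551 - P{\left(114,p{\left(6,X{\left(-2,0 \right)} \right)} \right)} = 9551 - 0 = 9551 + 0 = 9551$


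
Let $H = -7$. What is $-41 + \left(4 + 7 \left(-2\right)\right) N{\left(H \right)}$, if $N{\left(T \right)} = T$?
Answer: $29$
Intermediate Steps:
$-41 + \left(4 + 7 \left(-2\right)\right) N{\left(H \right)} = -41 + \left(4 + 7 \left(-2\right)\right) \left(-7\right) = -41 + \left(4 - 14\right) \left(-7\right) = -41 - -70 = -41 + 70 = 29$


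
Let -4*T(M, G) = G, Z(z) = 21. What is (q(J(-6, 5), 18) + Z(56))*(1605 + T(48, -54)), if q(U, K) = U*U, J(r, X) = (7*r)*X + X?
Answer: 68051451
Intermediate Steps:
J(r, X) = X + 7*X*r (J(r, X) = 7*X*r + X = X + 7*X*r)
T(M, G) = -G/4
q(U, K) = U²
(q(J(-6, 5), 18) + Z(56))*(1605 + T(48, -54)) = ((5*(1 + 7*(-6)))² + 21)*(1605 - ¼*(-54)) = ((5*(1 - 42))² + 21)*(1605 + 27/2) = ((5*(-41))² + 21)*(3237/2) = ((-205)² + 21)*(3237/2) = (42025 + 21)*(3237/2) = 42046*(3237/2) = 68051451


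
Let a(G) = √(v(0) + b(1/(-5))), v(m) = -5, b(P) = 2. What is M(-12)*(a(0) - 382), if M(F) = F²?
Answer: -55008 + 144*I*√3 ≈ -55008.0 + 249.42*I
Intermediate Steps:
a(G) = I*√3 (a(G) = √(-5 + 2) = √(-3) = I*√3)
M(-12)*(a(0) - 382) = (-12)²*(I*√3 - 382) = 144*(-382 + I*√3) = -55008 + 144*I*√3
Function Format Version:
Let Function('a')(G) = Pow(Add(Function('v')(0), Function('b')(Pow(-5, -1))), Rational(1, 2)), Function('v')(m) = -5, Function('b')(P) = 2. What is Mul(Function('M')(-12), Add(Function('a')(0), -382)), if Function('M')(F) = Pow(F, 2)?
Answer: Add(-55008, Mul(144, I, Pow(3, Rational(1, 2)))) ≈ Add(-55008., Mul(249.42, I))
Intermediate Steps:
Function('a')(G) = Mul(I, Pow(3, Rational(1, 2))) (Function('a')(G) = Pow(Add(-5, 2), Rational(1, 2)) = Pow(-3, Rational(1, 2)) = Mul(I, Pow(3, Rational(1, 2))))
Mul(Function('M')(-12), Add(Function('a')(0), -382)) = Mul(Pow(-12, 2), Add(Mul(I, Pow(3, Rational(1, 2))), -382)) = Mul(144, Add(-382, Mul(I, Pow(3, Rational(1, 2))))) = Add(-55008, Mul(144, I, Pow(3, Rational(1, 2))))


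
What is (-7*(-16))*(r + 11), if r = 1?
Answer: 1344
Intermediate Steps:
(-7*(-16))*(r + 11) = (-7*(-16))*(1 + 11) = 112*12 = 1344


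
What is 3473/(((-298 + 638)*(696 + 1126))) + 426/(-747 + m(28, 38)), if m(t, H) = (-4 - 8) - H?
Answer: -261130499/493725560 ≈ -0.52890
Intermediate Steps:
m(t, H) = -12 - H
3473/(((-298 + 638)*(696 + 1126))) + 426/(-747 + m(28, 38)) = 3473/(((-298 + 638)*(696 + 1126))) + 426/(-747 + (-12 - 1*38)) = 3473/((340*1822)) + 426/(-747 + (-12 - 38)) = 3473/619480 + 426/(-747 - 50) = 3473*(1/619480) + 426/(-797) = 3473/619480 + 426*(-1/797) = 3473/619480 - 426/797 = -261130499/493725560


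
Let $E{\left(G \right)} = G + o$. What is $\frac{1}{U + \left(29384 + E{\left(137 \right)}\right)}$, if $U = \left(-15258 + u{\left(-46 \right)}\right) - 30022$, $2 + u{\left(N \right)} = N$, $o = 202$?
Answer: $- \frac{1}{15605} \approx -6.4082 \cdot 10^{-5}$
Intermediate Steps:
$u{\left(N \right)} = -2 + N$
$U = -45328$ ($U = \left(-15258 - 48\right) - 30022 = -15306 - 30022 = -45328$)
$E{\left(G \right)} = 202 + G$ ($E{\left(G \right)} = G + 202 = 202 + G$)
$\frac{1}{U + \left(29384 + E{\left(137 \right)}\right)} = \frac{1}{-45328 + \left(29384 + \left(202 + 137\right)\right)} = \frac{1}{-45328 + \left(29384 + 339\right)} = \frac{1}{-45328 + 29723} = \frac{1}{-15605} = - \frac{1}{15605}$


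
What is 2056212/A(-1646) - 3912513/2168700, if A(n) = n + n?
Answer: -372682246433/594946700 ≈ -626.41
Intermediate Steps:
A(n) = 2*n
2056212/A(-1646) - 3912513/2168700 = 2056212/((2*(-1646))) - 3912513/2168700 = 2056212/(-3292) - 3912513*1/2168700 = 2056212*(-1/3292) - 1304171/722900 = -514053/823 - 1304171/722900 = -372682246433/594946700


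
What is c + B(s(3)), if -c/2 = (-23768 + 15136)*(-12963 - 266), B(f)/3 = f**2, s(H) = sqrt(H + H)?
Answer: -228385438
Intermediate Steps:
s(H) = sqrt(2)*sqrt(H) (s(H) = sqrt(2*H) = sqrt(2)*sqrt(H))
B(f) = 3*f**2
c = -228385456 (c = -2*(-23768 + 15136)*(-12963 - 266) = -(-17264)*(-13229) = -2*114192728 = -228385456)
c + B(s(3)) = -228385456 + 3*(sqrt(2)*sqrt(3))**2 = -228385456 + 3*(sqrt(6))**2 = -228385456 + 3*6 = -228385456 + 18 = -228385438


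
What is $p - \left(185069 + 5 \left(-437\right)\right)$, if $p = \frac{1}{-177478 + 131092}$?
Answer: $- \frac{8483257225}{46386} \approx -1.8288 \cdot 10^{5}$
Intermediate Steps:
$p = - \frac{1}{46386}$ ($p = \frac{1}{-46386} = - \frac{1}{46386} \approx -2.1558 \cdot 10^{-5}$)
$p - \left(185069 + 5 \left(-437\right)\right) = - \frac{1}{46386} - \left(185069 + 5 \left(-437\right)\right) = - \frac{1}{46386} - 182884 = - \frac{8483257225}{46386}$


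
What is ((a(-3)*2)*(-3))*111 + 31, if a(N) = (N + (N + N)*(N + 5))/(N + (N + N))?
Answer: -1079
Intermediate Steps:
a(N) = (N + 2*N*(5 + N))/(3*N) (a(N) = (N + (2*N)*(5 + N))/(N + 2*N) = (N + 2*N*(5 + N))/((3*N)) = (N + 2*N*(5 + N))*(1/(3*N)) = (N + 2*N*(5 + N))/(3*N))
((a(-3)*2)*(-3))*111 + 31 = (((11/3 + (⅔)*(-3))*2)*(-3))*111 + 31 = (((11/3 - 2)*2)*(-3))*111 + 31 = (((5/3)*2)*(-3))*111 + 31 = ((10/3)*(-3))*111 + 31 = -10*111 + 31 = -1110 + 31 = -1079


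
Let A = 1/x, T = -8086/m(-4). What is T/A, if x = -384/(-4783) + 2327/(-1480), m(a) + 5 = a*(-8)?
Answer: 42701038003/95564340 ≈ 446.83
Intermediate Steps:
m(a) = -5 - 8*a (m(a) = -5 + a*(-8) = -5 - 8*a)
x = -10561721/7078840 (x = -384*(-1/4783) + 2327*(-1/1480) = 384/4783 - 2327/1480 = -10561721/7078840 ≈ -1.4920)
T = -8086/27 (T = -8086/(-5 - 8*(-4)) = -8086/(-5 + 32) = -8086/27 ≈ -299.48)
A = -7078840/10561721 (A = 1/(-10561721/7078840) = -7078840/10561721 ≈ -0.67024)
T/A = -8086/(27*(-7078840/10561721)) = -8086/27*(-10561721/7078840) = 42701038003/95564340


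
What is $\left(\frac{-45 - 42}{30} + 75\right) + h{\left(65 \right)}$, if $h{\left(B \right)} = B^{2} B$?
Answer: $\frac{2746971}{10} \approx 2.747 \cdot 10^{5}$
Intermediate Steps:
$h{\left(B \right)} = B^{3}$
$\left(\frac{-45 - 42}{30} + 75\right) + h{\left(65 \right)} = \left(\frac{-45 - 42}{30} + 75\right) + 65^{3} = \left(\left(-45 - 42\right) \frac{1}{30} + 75\right) + 274625 = \left(\left(-87\right) \frac{1}{30} + 75\right) + 274625 = \left(- \frac{29}{10} + 75\right) + 274625 = \frac{721}{10} + 274625 = \frac{2746971}{10}$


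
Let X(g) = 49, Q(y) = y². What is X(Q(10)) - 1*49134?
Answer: -49085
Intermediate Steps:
X(Q(10)) - 1*49134 = 49 - 1*49134 = 49 - 49134 = -49085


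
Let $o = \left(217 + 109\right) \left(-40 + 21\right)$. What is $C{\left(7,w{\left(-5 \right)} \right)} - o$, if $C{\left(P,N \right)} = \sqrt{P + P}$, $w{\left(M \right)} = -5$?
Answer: $6194 + \sqrt{14} \approx 6197.7$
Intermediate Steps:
$o = -6194$ ($o = 326 \left(-19\right) = -6194$)
$C{\left(P,N \right)} = \sqrt{2} \sqrt{P}$ ($C{\left(P,N \right)} = \sqrt{2 P} = \sqrt{2} \sqrt{P}$)
$C{\left(7,w{\left(-5 \right)} \right)} - o = \sqrt{2} \sqrt{7} - -6194 = \sqrt{14} + 6194 = 6194 + \sqrt{14}$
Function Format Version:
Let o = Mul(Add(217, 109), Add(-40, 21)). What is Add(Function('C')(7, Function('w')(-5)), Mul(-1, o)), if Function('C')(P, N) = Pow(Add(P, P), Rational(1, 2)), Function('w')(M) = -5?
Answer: Add(6194, Pow(14, Rational(1, 2))) ≈ 6197.7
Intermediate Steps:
o = -6194 (o = Mul(326, -19) = -6194)
Function('C')(P, N) = Mul(Pow(2, Rational(1, 2)), Pow(P, Rational(1, 2))) (Function('C')(P, N) = Pow(Mul(2, P), Rational(1, 2)) = Mul(Pow(2, Rational(1, 2)), Pow(P, Rational(1, 2))))
Add(Function('C')(7, Function('w')(-5)), Mul(-1, o)) = Add(Mul(Pow(2, Rational(1, 2)), Pow(7, Rational(1, 2))), Mul(-1, -6194)) = Add(Pow(14, Rational(1, 2)), 6194) = Add(6194, Pow(14, Rational(1, 2)))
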